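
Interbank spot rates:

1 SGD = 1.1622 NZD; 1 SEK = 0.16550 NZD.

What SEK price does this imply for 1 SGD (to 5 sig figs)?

1 SGD × 1.1622 = 1.1622 NZD
1.1622 NZD ÷ 0.16550 = 7.02236 SEK

SGD/SEK = 7.0224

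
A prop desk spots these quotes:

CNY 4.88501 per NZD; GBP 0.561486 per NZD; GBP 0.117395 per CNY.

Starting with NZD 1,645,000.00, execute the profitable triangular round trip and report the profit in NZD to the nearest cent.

Profitable loop is NZD → CNY → GBP → NZD:
NZD 1,645,000.00 × 4.88501 = CNY 8,035,841.45
CNY 8,035,841.45 × 0.117395 = GBP 943,367.61
GBP 943,367.61 ÷ 0.561486 = NZD 1,680,126.68
Profit = NZD 1,680,126.68 − NZD 1,645,000.00

Profit: NZD 35,126.68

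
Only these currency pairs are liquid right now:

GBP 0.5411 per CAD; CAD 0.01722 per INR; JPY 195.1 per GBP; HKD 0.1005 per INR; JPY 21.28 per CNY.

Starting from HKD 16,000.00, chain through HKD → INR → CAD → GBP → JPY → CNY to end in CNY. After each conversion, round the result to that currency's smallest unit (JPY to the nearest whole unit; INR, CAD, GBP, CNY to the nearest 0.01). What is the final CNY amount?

HKD 16,000.00 ÷ 0.1005 = INR 159,203.98
INR 159,203.98 × 0.01722 = CAD 2,741.49
CAD 2,741.49 × 0.5411 = GBP 1,483.42
GBP 1,483.42 × 195.1 = JPY 289,415
JPY 289,415 ÷ 21.28 = CNY 13,600.33

CNY 13,600.33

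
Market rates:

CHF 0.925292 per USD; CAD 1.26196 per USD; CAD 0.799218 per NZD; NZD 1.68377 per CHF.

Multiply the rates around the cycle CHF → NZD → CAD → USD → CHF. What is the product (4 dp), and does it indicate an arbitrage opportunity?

Around CHF → NZD → CAD → USD → CHF: 1 × 1.68377 × 0.799218 ÷ 1.26196 × 0.925292 = 0.986691
Product < 1; profitable direction is CHF → USD → CAD → NZD → CHF.

0.9867 (arbitrage exists)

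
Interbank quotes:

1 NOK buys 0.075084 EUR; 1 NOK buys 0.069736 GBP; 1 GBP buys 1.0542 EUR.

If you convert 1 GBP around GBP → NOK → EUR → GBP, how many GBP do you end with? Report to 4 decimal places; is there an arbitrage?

Around GBP → NOK → EUR → GBP: 1 ÷ 0.069736 × 0.075084 ÷ 1.0542 = 1.021333
Product > 1; profitable direction is GBP → NOK → EUR → GBP.

1.0213 (arbitrage exists)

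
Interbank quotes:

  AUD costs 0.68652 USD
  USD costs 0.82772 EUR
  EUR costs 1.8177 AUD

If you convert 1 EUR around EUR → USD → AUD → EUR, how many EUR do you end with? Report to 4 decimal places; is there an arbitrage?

Around EUR → USD → AUD → EUR: 1 ÷ 0.82772 ÷ 0.68652 ÷ 1.8177 = 0.968147
Product < 1; profitable direction is EUR → AUD → USD → EUR.

0.9681 (arbitrage exists)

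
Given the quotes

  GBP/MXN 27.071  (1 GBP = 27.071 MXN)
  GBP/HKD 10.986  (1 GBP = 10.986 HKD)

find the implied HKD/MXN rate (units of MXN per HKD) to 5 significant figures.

HKD/MXN = 2.4641

1 HKD ÷ 10.986 = 0.0910249 GBP
0.0910249 GBP × 27.071 = 2.46414 MXN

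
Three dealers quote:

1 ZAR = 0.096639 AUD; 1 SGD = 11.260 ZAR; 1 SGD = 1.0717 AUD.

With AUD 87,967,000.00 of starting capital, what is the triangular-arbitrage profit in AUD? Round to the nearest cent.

Profit: AUD 1,350,666.51

Profitable loop is AUD → SGD → ZAR → AUD:
AUD 87,967,000.00 ÷ 1.0717 = SGD 82,081,739.29
SGD 82,081,739.29 × 11.260 = ZAR 924,240,384.44
ZAR 924,240,384.44 × 0.096639 = AUD 89,317,666.51
Profit = AUD 89,317,666.51 − AUD 87,967,000.00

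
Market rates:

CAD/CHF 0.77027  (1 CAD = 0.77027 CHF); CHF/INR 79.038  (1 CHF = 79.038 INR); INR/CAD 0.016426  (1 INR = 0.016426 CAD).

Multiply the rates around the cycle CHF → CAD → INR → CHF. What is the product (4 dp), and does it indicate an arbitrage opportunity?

Around CHF → CAD → INR → CHF: 1 ÷ 0.77027 ÷ 0.016426 ÷ 79.038 = 0.999975
Product ≈ 1 (deviation 0.002%, within rounding noise).

1.0000 (no arbitrage)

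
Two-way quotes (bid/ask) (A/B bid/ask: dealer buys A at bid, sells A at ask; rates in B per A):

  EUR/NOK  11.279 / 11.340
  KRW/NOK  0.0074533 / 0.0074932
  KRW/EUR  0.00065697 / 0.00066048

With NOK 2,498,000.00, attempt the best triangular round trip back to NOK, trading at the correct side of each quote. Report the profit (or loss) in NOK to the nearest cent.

Net result: NOK -12,187.83 (no profitable arbitrage after spreads)

Best loop NOK → EUR → KRW → NOK:
NOK 2,498,000.00 ÷ 11.340 (buy EUR at ask) = EUR 220,282.19
EUR 220,282.19 ÷ 0.00066048 (buy KRW at ask) = KRW 333,518,331
KRW 333,518,331 × 0.0074533 (sell KRW at bid) = NOK 2,485,812.17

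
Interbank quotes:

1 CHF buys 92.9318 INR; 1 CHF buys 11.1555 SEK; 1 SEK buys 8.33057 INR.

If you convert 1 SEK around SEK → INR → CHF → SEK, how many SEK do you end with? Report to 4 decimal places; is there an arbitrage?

Around SEK → INR → CHF → SEK: 1 × 8.33057 ÷ 92.9318 × 11.1555 = 0.999999
Product ≈ 1 (deviation 0.000%, within rounding noise).

1.0000 (no arbitrage)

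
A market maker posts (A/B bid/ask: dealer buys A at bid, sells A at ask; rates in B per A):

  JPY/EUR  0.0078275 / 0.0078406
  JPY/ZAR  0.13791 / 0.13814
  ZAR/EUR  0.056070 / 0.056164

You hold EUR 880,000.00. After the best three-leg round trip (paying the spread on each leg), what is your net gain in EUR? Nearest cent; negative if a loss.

Best loop EUR → ZAR → JPY → EUR:
EUR 880,000.00 ÷ 0.056164 (buy ZAR at ask) = ZAR 15,668,399.69
ZAR 15,668,399.69 ÷ 0.13814 (buy JPY at ask) = JPY 113,424,060
JPY 113,424,060 × 0.0078275 (sell JPY at bid) = EUR 887,826.83

Net profit: EUR 7,826.83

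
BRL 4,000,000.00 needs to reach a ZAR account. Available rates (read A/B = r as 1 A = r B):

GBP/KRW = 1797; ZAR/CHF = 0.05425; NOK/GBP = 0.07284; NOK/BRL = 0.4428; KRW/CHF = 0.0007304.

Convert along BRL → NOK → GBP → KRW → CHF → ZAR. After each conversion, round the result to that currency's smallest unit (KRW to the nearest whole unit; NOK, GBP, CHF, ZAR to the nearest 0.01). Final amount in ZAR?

BRL 4,000,000.00 ÷ 0.4428 = NOK 9,033,423.67
NOK 9,033,423.67 × 0.07284 = GBP 657,994.58
GBP 657,994.58 × 1797 = KRW 1,182,416,260
KRW 1,182,416,260 × 0.0007304 = CHF 863,636.84
CHF 863,636.84 ÷ 0.05425 = ZAR 15,919,573.09

ZAR 15,919,573.09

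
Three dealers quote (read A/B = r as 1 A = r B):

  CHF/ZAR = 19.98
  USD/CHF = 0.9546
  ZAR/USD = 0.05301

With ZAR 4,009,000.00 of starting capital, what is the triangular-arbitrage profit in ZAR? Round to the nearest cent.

Profit: ZAR 44,318.91

Profitable loop is ZAR → USD → CHF → ZAR:
ZAR 4,009,000.00 × 0.05301 = USD 212,517.09
USD 212,517.09 × 0.9546 = CHF 202,868.81
CHF 202,868.81 × 19.98 = ZAR 4,053,318.91
Profit = ZAR 4,053,318.91 − ZAR 4,009,000.00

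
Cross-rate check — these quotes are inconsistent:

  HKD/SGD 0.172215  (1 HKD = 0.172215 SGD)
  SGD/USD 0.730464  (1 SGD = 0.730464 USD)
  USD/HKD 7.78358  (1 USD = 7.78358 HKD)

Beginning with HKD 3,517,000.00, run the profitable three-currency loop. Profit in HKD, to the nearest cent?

Profit: HKD 74,891.27

Profitable loop is HKD → USD → SGD → HKD:
HKD 3,517,000.00 ÷ 7.78358 = USD 451,848.64
USD 451,848.64 ÷ 0.730464 = SGD 618,577.56
SGD 618,577.56 ÷ 0.172215 = HKD 3,591,891.27
Profit = HKD 3,591,891.27 − HKD 3,517,000.00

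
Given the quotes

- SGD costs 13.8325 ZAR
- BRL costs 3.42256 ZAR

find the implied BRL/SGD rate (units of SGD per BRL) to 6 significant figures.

1 BRL × 3.42256 = 3.42256 ZAR
3.42256 ZAR ÷ 13.8325 = 0.247429 SGD

BRL/SGD = 0.247429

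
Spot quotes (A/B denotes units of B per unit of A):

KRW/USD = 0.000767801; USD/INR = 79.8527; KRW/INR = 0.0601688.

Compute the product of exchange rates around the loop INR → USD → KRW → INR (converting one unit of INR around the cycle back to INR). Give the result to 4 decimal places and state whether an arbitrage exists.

0.9814 (arbitrage exists)

Around INR → USD → KRW → INR: 1 ÷ 79.8527 ÷ 0.000767801 × 0.0601688 = 0.981371
Product < 1; profitable direction is INR → KRW → USD → INR.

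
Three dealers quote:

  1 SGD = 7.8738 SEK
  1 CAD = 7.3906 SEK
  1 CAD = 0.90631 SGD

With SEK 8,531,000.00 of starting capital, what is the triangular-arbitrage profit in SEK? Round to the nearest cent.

Profitable loop is SEK → SGD → CAD → SEK:
SEK 8,531,000.00 ÷ 7.8738 = SGD 1,083,466.69
SGD 1,083,466.69 ÷ 0.90631 = CAD 1,195,470.30
CAD 1,195,470.30 × 7.3906 = SEK 8,835,242.79
Profit = SEK 8,835,242.79 − SEK 8,531,000.00

Profit: SEK 304,242.79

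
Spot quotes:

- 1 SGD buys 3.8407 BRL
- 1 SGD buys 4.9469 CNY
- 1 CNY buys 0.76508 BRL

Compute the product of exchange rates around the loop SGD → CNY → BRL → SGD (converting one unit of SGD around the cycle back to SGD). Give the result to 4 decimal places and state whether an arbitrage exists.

0.9854 (arbitrage exists)

Around SGD → CNY → BRL → SGD: 1 × 4.9469 × 0.76508 ÷ 3.8407 = 0.985439
Product < 1; profitable direction is SGD → BRL → CNY → SGD.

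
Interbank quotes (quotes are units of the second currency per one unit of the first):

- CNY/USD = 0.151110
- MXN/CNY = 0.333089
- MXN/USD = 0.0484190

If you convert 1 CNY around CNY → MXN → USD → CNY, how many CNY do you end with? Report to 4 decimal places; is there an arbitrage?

0.9620 (arbitrage exists)

Around CNY → MXN → USD → CNY: 1 ÷ 0.333089 × 0.0484190 ÷ 0.151110 = 0.961972
Product < 1; profitable direction is CNY → USD → MXN → CNY.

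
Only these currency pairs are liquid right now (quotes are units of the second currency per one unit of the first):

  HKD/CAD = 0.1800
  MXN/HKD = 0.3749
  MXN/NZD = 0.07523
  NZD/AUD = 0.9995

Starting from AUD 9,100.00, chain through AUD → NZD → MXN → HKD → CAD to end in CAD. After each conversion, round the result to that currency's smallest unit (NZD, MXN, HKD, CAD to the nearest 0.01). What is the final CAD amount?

AUD 9,100.00 ÷ 0.9995 = NZD 9,104.55
NZD 9,104.55 ÷ 0.07523 = MXN 121,022.86
MXN 121,022.86 × 0.3749 = HKD 45,371.47
HKD 45,371.47 × 0.1800 = CAD 8,166.86

CAD 8,166.86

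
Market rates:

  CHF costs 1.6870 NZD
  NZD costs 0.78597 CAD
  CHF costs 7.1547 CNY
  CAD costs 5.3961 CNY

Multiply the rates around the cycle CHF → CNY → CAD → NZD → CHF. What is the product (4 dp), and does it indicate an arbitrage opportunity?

Around CHF → CNY → CAD → NZD → CHF: 1 × 7.1547 ÷ 5.3961 ÷ 0.78597 ÷ 1.6870 = 0.999978
Product ≈ 1 (deviation 0.002%, within rounding noise).

1.0000 (no arbitrage)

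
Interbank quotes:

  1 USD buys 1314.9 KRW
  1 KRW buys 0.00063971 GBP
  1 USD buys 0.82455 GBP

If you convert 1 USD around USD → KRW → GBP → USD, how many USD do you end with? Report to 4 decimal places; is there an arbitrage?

1.0201 (arbitrage exists)

Around USD → KRW → GBP → USD: 1 × 1314.9 × 0.00063971 ÷ 0.82455 = 1.020138
Product > 1; profitable direction is USD → KRW → GBP → USD.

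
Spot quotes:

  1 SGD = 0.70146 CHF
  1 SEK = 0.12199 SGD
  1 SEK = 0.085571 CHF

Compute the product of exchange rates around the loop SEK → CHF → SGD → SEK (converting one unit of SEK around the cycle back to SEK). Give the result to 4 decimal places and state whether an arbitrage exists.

1.0000 (no arbitrage)

Around SEK → CHF → SGD → SEK: 1 × 0.085571 ÷ 0.70146 ÷ 0.12199 = 0.999999
Product ≈ 1 (deviation 0.000%, within rounding noise).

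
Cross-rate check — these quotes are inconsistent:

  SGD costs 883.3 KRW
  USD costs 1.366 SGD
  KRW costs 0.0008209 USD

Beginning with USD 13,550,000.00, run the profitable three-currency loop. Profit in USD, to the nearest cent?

Profitable loop is USD → KRW → SGD → USD:
USD 13,550,000.00 ÷ 0.0008209 = KRW 16,506,273,602
KRW 16,506,273,602 ÷ 883.3 = SGD 18,687,052.65
SGD 18,687,052.65 ÷ 1.366 = USD 13,680,126.39
Profit = USD 13,680,126.39 − USD 13,550,000.00

Profit: USD 130,126.39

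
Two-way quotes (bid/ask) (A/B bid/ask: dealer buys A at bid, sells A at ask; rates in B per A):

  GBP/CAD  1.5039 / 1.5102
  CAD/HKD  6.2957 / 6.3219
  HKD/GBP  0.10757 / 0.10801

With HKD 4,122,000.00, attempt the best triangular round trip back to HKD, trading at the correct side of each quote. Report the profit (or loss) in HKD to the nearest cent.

Net profit: HKD 76,190.49

Best loop HKD → GBP → CAD → HKD:
HKD 4,122,000.00 × 0.10757 (sell HKD at bid) = GBP 443,403.54
GBP 443,403.54 × 1.5039 (sell GBP at bid) = CAD 666,834.58
CAD 666,834.58 × 6.2957 (sell CAD at bid) = HKD 4,198,190.49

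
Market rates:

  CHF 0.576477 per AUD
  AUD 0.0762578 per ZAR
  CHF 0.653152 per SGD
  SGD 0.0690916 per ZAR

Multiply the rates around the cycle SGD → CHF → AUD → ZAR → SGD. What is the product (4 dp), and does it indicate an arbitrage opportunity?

1.0265 (arbitrage exists)

Around SGD → CHF → AUD → ZAR → SGD: 1 × 0.653152 ÷ 0.576477 ÷ 0.0762578 × 0.0690916 = 1.026534
Product > 1; profitable direction is SGD → CHF → AUD → ZAR → SGD.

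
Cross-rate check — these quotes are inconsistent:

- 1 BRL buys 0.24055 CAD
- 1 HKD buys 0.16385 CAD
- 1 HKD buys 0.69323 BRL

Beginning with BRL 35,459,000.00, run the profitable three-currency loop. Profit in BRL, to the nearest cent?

Profitable loop is BRL → CAD → HKD → BRL:
BRL 35,459,000.00 × 0.24055 = CAD 8,529,662.45
CAD 8,529,662.45 ÷ 0.16385 = HKD 52,057,750.69
HKD 52,057,750.69 × 0.69323 = BRL 36,087,994.51
Profit = BRL 36,087,994.51 − BRL 35,459,000.00

Profit: BRL 628,994.51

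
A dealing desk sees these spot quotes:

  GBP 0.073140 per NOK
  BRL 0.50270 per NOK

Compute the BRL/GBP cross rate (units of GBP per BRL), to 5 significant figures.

1 BRL ÷ 0.50270 = 1.98926 NOK
1.98926 NOK × 0.073140 = 0.145494 GBP

BRL/GBP = 0.14549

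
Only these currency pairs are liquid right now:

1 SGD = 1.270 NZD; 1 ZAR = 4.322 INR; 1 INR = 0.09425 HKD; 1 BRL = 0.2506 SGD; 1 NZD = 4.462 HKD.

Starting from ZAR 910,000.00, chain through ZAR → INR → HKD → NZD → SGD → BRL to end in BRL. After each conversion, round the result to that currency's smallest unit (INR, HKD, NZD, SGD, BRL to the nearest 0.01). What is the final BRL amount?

BRL 261,031.64

ZAR 910,000.00 × 4.322 = INR 3,933,020.00
INR 3,933,020.00 × 0.09425 = HKD 370,687.14
HKD 370,687.14 ÷ 4.462 = NZD 83,076.45
NZD 83,076.45 ÷ 1.270 = SGD 65,414.53
SGD 65,414.53 ÷ 0.2506 = BRL 261,031.64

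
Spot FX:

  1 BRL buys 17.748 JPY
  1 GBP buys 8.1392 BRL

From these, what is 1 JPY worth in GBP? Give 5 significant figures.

1 JPY ÷ 17.748 = 0.0563444 BRL
0.0563444 BRL ÷ 8.1392 = 0.00692259 GBP

JPY/GBP = 0.0069226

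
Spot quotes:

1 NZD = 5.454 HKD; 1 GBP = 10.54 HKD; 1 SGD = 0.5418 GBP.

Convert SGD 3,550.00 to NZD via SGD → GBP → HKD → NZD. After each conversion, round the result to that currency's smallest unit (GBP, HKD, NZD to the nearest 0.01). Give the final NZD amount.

SGD 3,550.00 × 0.5418 = GBP 1,923.39
GBP 1,923.39 × 10.54 = HKD 20,272.53
HKD 20,272.53 ÷ 5.454 = NZD 3,717.00

NZD 3,717.00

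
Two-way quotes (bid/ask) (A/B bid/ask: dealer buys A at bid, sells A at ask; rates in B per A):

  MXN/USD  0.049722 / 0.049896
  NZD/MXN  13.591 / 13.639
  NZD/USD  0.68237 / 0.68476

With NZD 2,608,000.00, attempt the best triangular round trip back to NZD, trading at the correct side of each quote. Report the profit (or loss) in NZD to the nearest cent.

Best loop NZD → USD → MXN → NZD:
NZD 2,608,000.00 × 0.68237 (sell NZD at bid) = USD 1,779,620.96
USD 1,779,620.96 ÷ 0.049896 (buy MXN at ask) = MXN 35,666,605.74
MXN 35,666,605.74 ÷ 13.639 (buy NZD at ask) = NZD 2,615,045.51

Net profit: NZD 7,045.51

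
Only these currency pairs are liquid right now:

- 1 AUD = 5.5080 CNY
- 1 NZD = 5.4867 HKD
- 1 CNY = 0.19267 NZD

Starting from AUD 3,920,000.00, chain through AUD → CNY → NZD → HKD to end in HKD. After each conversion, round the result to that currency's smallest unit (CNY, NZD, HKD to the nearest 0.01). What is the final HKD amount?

AUD 3,920,000.00 × 5.5080 = CNY 21,591,360.00
CNY 21,591,360.00 × 0.19267 = NZD 4,160,007.33
NZD 4,160,007.33 × 5.4867 = HKD 22,824,712.22

HKD 22,824,712.22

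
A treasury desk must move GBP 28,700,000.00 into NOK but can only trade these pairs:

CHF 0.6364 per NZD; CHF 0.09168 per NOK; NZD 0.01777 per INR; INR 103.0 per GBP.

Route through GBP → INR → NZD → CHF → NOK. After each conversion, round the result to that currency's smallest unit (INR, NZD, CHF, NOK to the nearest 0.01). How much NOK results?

NOK 364,638,159.36

GBP 28,700,000.00 × 103.0 = INR 2,956,100,000.00
INR 2,956,100,000.00 × 0.01777 = NZD 52,529,897.00
NZD 52,529,897.00 × 0.6364 = CHF 33,430,026.45
CHF 33,430,026.45 ÷ 0.09168 = NOK 364,638,159.36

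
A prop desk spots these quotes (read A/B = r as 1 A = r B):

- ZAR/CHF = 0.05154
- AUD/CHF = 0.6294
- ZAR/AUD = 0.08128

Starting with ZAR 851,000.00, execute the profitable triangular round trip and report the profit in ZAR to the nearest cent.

Profit: ZAR 6,360.64

Profitable loop is ZAR → CHF → AUD → ZAR:
ZAR 851,000.00 × 0.05154 = CHF 43,860.54
CHF 43,860.54 ÷ 0.6294 = AUD 69,686.27
AUD 69,686.27 ÷ 0.08128 = ZAR 857,360.64
Profit = ZAR 857,360.64 − ZAR 851,000.00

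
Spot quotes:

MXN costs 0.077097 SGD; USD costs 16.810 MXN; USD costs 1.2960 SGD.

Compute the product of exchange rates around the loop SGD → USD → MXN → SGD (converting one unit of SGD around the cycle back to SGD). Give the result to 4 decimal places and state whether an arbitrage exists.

1.0000 (no arbitrage)

Around SGD → USD → MXN → SGD: 1 ÷ 1.2960 × 16.810 × 0.077097 = 1.000000
Product ≈ 1 (deviation 0.000%, within rounding noise).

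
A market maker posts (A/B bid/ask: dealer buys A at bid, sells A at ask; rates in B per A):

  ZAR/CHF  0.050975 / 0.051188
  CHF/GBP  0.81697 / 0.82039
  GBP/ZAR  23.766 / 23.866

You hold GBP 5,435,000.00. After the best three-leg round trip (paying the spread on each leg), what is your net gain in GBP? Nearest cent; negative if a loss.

Best loop GBP → CHF → ZAR → GBP:
GBP 5,435,000.00 ÷ 0.82039 (buy CHF at ask) = CHF 6,624,897.91
CHF 6,624,897.91 ÷ 0.051188 (buy ZAR at ask) = ZAR 129,422,870.88
ZAR 129,422,870.88 ÷ 23.866 (buy GBP at ask) = GBP 5,422,897.46

Net result: GBP -12,102.54 (no profitable arbitrage after spreads)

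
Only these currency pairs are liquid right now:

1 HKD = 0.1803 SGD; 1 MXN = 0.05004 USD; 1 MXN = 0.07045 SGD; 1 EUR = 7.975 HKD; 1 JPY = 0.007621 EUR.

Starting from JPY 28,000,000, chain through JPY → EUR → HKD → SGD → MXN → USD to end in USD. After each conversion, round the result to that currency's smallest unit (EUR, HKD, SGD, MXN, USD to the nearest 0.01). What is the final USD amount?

USD 217,937.87

JPY 28,000,000 × 0.007621 = EUR 213,388.00
EUR 213,388.00 × 7.975 = HKD 1,701,769.30
HKD 1,701,769.30 × 0.1803 = SGD 306,829.00
SGD 306,829.00 ÷ 0.07045 = MXN 4,355,273.24
MXN 4,355,273.24 × 0.05004 = USD 217,937.87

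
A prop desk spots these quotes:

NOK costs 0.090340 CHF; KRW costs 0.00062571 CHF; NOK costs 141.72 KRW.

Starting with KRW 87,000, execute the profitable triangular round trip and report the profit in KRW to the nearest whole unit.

Profitable loop is KRW → NOK → CHF → KRW:
KRW 87,000 ÷ 141.72 = NOK 613.89
NOK 613.89 × 0.090340 = CHF 55.46
CHF 55.46 ÷ 0.00062571 = KRW 88,633
Profit = KRW 88,633 − KRW 87,000

Profit: KRW 1,633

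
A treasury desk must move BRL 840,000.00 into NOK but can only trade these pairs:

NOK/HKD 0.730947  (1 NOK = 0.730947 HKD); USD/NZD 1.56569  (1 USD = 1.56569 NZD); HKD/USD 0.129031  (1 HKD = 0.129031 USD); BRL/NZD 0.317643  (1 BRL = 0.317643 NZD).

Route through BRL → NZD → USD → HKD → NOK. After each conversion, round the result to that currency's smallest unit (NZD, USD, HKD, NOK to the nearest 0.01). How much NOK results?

NOK 1,806,894.67

BRL 840,000.00 × 0.317643 = NZD 266,820.12
NZD 266,820.12 ÷ 1.56569 = USD 170,416.95
USD 170,416.95 ÷ 0.129031 = HKD 1,320,744.24
HKD 1,320,744.24 ÷ 0.730947 = NOK 1,806,894.67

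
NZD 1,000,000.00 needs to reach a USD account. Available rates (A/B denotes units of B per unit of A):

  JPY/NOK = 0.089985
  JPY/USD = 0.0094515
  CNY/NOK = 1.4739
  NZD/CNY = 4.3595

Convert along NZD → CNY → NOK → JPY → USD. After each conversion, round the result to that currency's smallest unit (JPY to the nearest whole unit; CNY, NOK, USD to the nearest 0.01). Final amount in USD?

USD 674,893.61

NZD 1,000,000.00 × 4.3595 = CNY 4,359,500.00
CNY 4,359,500.00 × 1.4739 = NOK 6,425,467.05
NOK 6,425,467.05 ÷ 0.089985 = JPY 71,405,979
JPY 71,405,979 × 0.0094515 = USD 674,893.61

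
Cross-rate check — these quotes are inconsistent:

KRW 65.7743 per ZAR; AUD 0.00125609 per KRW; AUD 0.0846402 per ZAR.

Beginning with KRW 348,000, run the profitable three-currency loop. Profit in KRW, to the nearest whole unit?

Profit: KRW 8,516

Profitable loop is KRW → ZAR → AUD → KRW:
KRW 348,000 ÷ 65.7743 = ZAR 5,290.82
ZAR 5,290.82 × 0.0846402 = AUD 447.82
AUD 447.82 ÷ 0.00125609 = KRW 356,516
Profit = KRW 356,516 − KRW 348,000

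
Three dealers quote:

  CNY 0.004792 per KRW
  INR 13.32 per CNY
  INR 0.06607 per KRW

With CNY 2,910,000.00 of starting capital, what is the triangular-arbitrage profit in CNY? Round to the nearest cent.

Profit: CNY 102,147.69

Profitable loop is CNY → KRW → INR → CNY:
CNY 2,910,000.00 ÷ 0.004792 = KRW 607,262,104
KRW 607,262,104 × 0.06607 = INR 40,121,807.18
INR 40,121,807.18 ÷ 13.32 = CNY 3,012,147.69
Profit = CNY 3,012,147.69 − CNY 2,910,000.00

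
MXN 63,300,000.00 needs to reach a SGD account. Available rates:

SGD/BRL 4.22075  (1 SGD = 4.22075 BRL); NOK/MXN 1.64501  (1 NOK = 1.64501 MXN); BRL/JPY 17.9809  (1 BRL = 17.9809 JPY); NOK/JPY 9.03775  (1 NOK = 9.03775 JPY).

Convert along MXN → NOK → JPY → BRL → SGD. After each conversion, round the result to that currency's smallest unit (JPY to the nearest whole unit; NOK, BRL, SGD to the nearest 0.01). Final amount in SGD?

SGD 4,582,415.20

MXN 63,300,000.00 ÷ 1.64501 = NOK 38,480,009.24
NOK 38,480,009.24 × 9.03775 = JPY 347,772,704
JPY 347,772,704 ÷ 17.9809 = BRL 19,341,228.97
BRL 19,341,228.97 ÷ 4.22075 = SGD 4,582,415.20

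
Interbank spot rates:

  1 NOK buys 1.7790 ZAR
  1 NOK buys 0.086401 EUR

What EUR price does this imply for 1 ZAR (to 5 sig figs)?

1 ZAR ÷ 1.7790 = 0.562114 NOK
0.562114 NOK × 0.086401 = 0.0485672 EUR

ZAR/EUR = 0.048567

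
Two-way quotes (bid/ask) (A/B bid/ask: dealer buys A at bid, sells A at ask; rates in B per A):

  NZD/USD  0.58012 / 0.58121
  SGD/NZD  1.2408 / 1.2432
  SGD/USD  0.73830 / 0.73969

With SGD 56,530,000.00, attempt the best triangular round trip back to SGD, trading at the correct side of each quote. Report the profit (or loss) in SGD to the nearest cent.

Net profit: SGD 1,231,408.45

Best loop SGD → USD → NZD → SGD:
SGD 56,530,000.00 × 0.73830 (sell SGD at bid) = USD 41,736,099.00
USD 41,736,099.00 ÷ 0.58121 (buy NZD at ask) = NZD 71,808,982.98
NZD 71,808,982.98 ÷ 1.2432 (buy SGD at ask) = SGD 57,761,408.45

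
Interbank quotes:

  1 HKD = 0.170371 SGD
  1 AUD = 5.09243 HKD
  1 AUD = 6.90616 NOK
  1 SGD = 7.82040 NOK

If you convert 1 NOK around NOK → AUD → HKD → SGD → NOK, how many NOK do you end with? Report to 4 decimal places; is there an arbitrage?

Around NOK → AUD → HKD → SGD → NOK: 1 ÷ 6.90616 × 5.09243 × 0.170371 × 7.82040 = 0.982456
Product < 1; profitable direction is NOK → SGD → HKD → AUD → NOK.

0.9825 (arbitrage exists)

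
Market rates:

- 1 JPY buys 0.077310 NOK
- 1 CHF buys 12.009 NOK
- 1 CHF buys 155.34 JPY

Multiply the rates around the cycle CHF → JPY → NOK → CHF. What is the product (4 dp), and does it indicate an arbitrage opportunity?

1.0000 (no arbitrage)

Around CHF → JPY → NOK → CHF: 1 × 155.34 × 0.077310 ÷ 12.009 = 1.000028
Product ≈ 1 (deviation 0.003%, within rounding noise).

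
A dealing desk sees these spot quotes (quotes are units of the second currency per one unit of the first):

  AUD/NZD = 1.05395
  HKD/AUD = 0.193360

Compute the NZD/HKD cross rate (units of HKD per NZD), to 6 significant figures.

NZD/HKD = 4.90697

1 NZD ÷ 1.05395 = 0.948812 AUD
0.948812 AUD ÷ 0.193360 = 4.90697 HKD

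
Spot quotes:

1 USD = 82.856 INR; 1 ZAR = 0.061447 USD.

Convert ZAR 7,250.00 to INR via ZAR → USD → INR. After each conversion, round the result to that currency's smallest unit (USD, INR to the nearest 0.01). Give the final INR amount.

INR 36,911.52

ZAR 7,250.00 × 0.061447 = USD 445.49
USD 445.49 × 82.856 = INR 36,911.52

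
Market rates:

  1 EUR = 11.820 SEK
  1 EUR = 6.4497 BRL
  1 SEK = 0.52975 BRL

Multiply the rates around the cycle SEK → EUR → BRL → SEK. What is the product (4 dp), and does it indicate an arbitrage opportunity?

1.0300 (arbitrage exists)

Around SEK → EUR → BRL → SEK: 1 ÷ 11.820 × 6.4497 ÷ 0.52975 = 1.030033
Product > 1; profitable direction is SEK → EUR → BRL → SEK.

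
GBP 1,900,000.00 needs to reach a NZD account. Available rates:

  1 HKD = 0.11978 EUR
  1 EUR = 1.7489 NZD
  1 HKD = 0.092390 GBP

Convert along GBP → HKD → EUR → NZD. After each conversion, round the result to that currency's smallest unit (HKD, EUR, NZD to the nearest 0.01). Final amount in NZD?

NZD 4,308,022.08

GBP 1,900,000.00 ÷ 0.092390 = HKD 20,564,996.21
HKD 20,564,996.21 × 0.11978 = EUR 2,463,275.25
EUR 2,463,275.25 × 1.7489 = NZD 4,308,022.08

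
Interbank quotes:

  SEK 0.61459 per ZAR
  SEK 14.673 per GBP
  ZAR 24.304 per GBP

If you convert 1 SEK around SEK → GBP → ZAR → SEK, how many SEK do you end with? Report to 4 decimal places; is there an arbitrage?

1.0180 (arbitrage exists)

Around SEK → GBP → ZAR → SEK: 1 ÷ 14.673 × 24.304 × 0.61459 = 1.017992
Product > 1; profitable direction is SEK → GBP → ZAR → SEK.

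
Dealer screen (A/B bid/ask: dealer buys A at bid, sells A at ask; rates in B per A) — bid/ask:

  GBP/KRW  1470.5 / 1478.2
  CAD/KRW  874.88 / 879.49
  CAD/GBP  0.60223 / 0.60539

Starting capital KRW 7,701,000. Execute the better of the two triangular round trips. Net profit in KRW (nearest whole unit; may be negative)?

Best loop KRW → CAD → GBP → KRW:
KRW 7,701,000 ÷ 879.49 (buy CAD at ask) = CAD 8,756.21
CAD 8,756.21 × 0.60223 (sell CAD at bid) = GBP 5,273.25
GBP 5,273.25 × 1470.5 (sell GBP at bid) = KRW 7,754,318

Net profit: KRW 53,318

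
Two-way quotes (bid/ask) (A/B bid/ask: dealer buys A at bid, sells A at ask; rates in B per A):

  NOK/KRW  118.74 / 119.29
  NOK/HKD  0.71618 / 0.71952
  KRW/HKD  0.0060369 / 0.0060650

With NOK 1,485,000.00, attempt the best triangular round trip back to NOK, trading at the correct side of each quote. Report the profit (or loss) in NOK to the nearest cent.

Net result: NOK -5,569.36 (no profitable arbitrage after spreads)

Best loop NOK → KRW → HKD → NOK:
NOK 1,485,000.00 × 118.74 (sell NOK at bid) = KRW 176,328,900
KRW 176,328,900 × 0.0060369 (sell KRW at bid) = HKD 1,064,479.94
HKD 1,064,479.94 ÷ 0.71952 (buy NOK at ask) = NOK 1,479,430.64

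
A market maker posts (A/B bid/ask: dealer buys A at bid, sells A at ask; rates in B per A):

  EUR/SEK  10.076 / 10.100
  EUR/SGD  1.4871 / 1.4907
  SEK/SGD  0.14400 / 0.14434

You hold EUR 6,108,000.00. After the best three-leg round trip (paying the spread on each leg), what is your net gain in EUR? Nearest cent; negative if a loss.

Best loop EUR → SGD → SEK → EUR:
EUR 6,108,000.00 × 1.4871 (sell EUR at bid) = SGD 9,083,206.80
SGD 9,083,206.80 ÷ 0.14434 (buy SEK at ask) = SEK 62,929,242.07
SEK 62,929,242.07 ÷ 10.100 (buy EUR at ask) = EUR 6,230,618.03

Net profit: EUR 122,618.03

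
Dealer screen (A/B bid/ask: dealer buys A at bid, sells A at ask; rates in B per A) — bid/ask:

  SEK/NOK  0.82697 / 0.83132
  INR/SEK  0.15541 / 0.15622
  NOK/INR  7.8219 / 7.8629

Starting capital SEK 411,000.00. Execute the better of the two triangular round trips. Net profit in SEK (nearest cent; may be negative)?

Net profit: SEK 2,164.31

Best loop SEK → NOK → INR → SEK:
SEK 411,000.00 × 0.82697 (sell SEK at bid) = NOK 339,884.67
NOK 339,884.67 × 7.8219 (sell NOK at bid) = INR 2,658,543.90
INR 2,658,543.90 × 0.15541 (sell INR at bid) = SEK 413,164.31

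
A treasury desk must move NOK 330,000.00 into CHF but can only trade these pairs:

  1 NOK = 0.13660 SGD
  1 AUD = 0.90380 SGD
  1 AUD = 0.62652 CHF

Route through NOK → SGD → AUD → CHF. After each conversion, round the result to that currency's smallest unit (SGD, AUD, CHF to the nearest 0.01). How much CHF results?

CHF 31,248.36

NOK 330,000.00 × 0.13660 = SGD 45,078.00
SGD 45,078.00 ÷ 0.90380 = AUD 49,876.08
AUD 49,876.08 × 0.62652 = CHF 31,248.36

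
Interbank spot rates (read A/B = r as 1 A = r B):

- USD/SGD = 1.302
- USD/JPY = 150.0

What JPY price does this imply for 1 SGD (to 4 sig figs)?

1 SGD ÷ 1.302 = 0.768049 USD
0.768049 USD × 150.0 = 115.207 JPY

SGD/JPY = 115.2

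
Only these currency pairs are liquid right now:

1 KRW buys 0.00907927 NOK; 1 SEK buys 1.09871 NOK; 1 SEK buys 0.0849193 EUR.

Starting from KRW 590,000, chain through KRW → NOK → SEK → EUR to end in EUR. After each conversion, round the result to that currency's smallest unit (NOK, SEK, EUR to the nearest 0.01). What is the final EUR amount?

KRW 590,000 × 0.00907927 = NOK 5,356.77
NOK 5,356.77 ÷ 1.09871 = SEK 4,875.51
SEK 4,875.51 × 0.0849193 = EUR 414.02

EUR 414.02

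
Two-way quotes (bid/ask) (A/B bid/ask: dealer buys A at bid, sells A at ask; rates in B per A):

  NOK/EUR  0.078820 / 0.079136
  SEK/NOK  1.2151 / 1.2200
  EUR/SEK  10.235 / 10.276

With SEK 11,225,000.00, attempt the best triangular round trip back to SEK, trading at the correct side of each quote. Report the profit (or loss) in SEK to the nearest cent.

Net profit: SEK 89,316.64

Best loop SEK → EUR → NOK → SEK:
SEK 11,225,000.00 ÷ 10.276 (buy EUR at ask) = EUR 1,092,351.11
EUR 1,092,351.11 ÷ 0.079136 (buy NOK at ask) = NOK 13,803,466.30
NOK 13,803,466.30 ÷ 1.2200 (buy SEK at ask) = SEK 11,314,316.64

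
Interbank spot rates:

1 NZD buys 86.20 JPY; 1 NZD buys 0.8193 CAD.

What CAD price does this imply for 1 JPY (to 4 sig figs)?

1 JPY ÷ 86.20 = 0.0116009 NZD
0.0116009 NZD × 0.8193 = 0.00950464 CAD

JPY/CAD = 0.009505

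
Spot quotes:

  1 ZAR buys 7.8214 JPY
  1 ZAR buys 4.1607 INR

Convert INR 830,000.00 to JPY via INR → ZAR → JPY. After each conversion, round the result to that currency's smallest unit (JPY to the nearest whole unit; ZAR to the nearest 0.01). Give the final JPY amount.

INR 830,000.00 ÷ 4.1607 = ZAR 199,485.66
ZAR 199,485.66 × 7.8214 = JPY 1,560,257

JPY 1,560,257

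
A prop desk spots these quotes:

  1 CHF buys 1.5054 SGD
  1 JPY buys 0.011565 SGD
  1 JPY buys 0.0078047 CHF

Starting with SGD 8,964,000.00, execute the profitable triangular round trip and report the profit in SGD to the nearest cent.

Profit: SGD 142,769.34

Profitable loop is SGD → JPY → CHF → SGD:
SGD 8,964,000.00 ÷ 0.011565 = JPY 775,097,276
JPY 775,097,276 × 0.0078047 = CHF 6,049,401.71
CHF 6,049,401.71 × 1.5054 = SGD 9,106,769.34
Profit = SGD 9,106,769.34 − SGD 8,964,000.00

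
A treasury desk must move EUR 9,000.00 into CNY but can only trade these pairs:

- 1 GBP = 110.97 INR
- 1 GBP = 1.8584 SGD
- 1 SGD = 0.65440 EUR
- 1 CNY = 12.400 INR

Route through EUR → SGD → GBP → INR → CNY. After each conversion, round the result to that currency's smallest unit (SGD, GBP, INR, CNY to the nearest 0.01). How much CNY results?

EUR 9,000.00 ÷ 0.65440 = SGD 13,753.06
SGD 13,753.06 ÷ 1.8584 = GBP 7,400.48
GBP 7,400.48 × 110.97 = INR 821,231.27
INR 821,231.27 ÷ 12.400 = CNY 66,228.33

CNY 66,228.33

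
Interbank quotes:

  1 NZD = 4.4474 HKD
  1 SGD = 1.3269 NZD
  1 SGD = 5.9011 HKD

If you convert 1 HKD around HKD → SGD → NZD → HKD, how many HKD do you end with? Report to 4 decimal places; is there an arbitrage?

Around HKD → SGD → NZD → HKD: 1 ÷ 5.9011 × 1.3269 × 4.4474 = 1.000026
Product ≈ 1 (deviation 0.003%, within rounding noise).

1.0000 (no arbitrage)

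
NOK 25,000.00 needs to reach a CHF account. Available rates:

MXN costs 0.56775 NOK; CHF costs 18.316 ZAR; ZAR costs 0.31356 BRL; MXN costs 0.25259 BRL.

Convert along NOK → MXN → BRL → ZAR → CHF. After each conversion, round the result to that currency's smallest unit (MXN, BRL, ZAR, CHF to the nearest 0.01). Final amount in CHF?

NOK 25,000.00 ÷ 0.56775 = MXN 44,033.47
MXN 44,033.47 × 0.25259 = BRL 11,122.41
BRL 11,122.41 ÷ 0.31356 = ZAR 35,471.39
ZAR 35,471.39 ÷ 18.316 = CHF 1,936.63

CHF 1,936.63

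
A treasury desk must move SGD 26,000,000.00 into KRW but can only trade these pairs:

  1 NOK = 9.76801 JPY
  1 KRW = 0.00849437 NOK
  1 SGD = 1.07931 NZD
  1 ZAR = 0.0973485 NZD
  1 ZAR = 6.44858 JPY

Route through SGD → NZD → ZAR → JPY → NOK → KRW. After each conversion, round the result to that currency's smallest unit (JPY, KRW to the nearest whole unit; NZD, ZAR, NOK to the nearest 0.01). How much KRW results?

KRW 22,403,563,737

SGD 26,000,000.00 × 1.07931 = NZD 28,062,060.00
NZD 28,062,060.00 ÷ 0.0973485 = ZAR 288,263,917.78
ZAR 288,263,917.78 × 6.44858 = JPY 1,858,892,935
JPY 1,858,892,935 ÷ 9.76801 = NOK 190,304,159.70
NOK 190,304,159.70 ÷ 0.00849437 = KRW 22,403,563,737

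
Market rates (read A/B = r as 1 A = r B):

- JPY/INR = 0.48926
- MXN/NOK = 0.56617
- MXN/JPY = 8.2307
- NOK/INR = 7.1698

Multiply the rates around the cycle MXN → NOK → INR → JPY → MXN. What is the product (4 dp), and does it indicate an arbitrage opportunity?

Around MXN → NOK → INR → JPY → MXN: 1 × 0.56617 × 7.1698 ÷ 0.48926 ÷ 8.2307 = 1.008039
Product > 1; profitable direction is MXN → NOK → INR → JPY → MXN.

1.0080 (arbitrage exists)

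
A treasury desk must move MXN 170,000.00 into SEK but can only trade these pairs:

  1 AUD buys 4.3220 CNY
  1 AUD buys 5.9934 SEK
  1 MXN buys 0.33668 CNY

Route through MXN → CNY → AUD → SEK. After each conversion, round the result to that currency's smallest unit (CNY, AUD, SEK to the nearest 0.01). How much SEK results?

MXN 170,000.00 × 0.33668 = CNY 57,235.60
CNY 57,235.60 ÷ 4.3220 = AUD 13,242.85
AUD 13,242.85 × 5.9934 = SEK 79,369.70

SEK 79,369.70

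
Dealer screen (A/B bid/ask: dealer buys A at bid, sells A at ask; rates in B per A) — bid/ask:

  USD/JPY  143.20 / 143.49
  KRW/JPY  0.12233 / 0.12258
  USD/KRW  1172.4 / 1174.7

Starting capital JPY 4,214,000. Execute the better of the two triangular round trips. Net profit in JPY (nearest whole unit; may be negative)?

Best loop JPY → USD → KRW → JPY:
JPY 4,214,000 ÷ 143.49 (buy USD at ask) = USD 29,367.90
USD 29,367.90 × 1172.4 (sell USD at bid) = KRW 34,430,926
KRW 34,430,926 × 0.12233 (sell KRW at bid) = JPY 4,211,935

Net result: JPY -2,065 (no profitable arbitrage after spreads)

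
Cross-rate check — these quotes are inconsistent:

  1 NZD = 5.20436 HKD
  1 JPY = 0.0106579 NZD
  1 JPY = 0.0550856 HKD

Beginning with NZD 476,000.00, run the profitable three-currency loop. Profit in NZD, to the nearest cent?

Profit: NZD 3,300.45

Profitable loop is NZD → HKD → JPY → NZD:
NZD 476,000.00 × 5.20436 = HKD 2,477,275.36
HKD 2,477,275.36 ÷ 0.0550856 = JPY 44,971,378
JPY 44,971,378 × 0.0106579 = NZD 479,300.45
Profit = NZD 479,300.45 − NZD 476,000.00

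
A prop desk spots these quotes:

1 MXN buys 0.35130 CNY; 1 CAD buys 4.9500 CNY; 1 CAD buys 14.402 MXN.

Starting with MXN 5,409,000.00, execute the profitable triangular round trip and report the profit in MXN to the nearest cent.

Profit: MXN 119,569.06

Profitable loop is MXN → CNY → CAD → MXN:
MXN 5,409,000.00 × 0.35130 = CNY 1,900,181.70
CNY 1,900,181.70 ÷ 4.9500 = CAD 383,875.09
CAD 383,875.09 × 14.402 = MXN 5,528,569.06
Profit = MXN 5,528,569.06 − MXN 5,409,000.00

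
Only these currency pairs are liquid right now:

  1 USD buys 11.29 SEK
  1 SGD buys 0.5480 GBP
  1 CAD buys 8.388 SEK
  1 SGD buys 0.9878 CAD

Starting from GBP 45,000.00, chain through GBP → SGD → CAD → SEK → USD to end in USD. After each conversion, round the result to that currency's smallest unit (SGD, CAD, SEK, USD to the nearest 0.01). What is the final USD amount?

USD 60,265.05

GBP 45,000.00 ÷ 0.5480 = SGD 82,116.79
SGD 82,116.79 × 0.9878 = CAD 81,114.97
CAD 81,114.97 × 8.388 = SEK 680,392.37
SEK 680,392.37 ÷ 11.29 = USD 60,265.05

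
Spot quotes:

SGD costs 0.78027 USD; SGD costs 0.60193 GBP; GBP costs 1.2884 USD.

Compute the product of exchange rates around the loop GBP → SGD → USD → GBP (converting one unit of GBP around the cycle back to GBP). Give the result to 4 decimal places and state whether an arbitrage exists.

Around GBP → SGD → USD → GBP: 1 ÷ 0.60193 × 0.78027 ÷ 1.2884 = 1.006116
Product > 1; profitable direction is GBP → SGD → USD → GBP.

1.0061 (arbitrage exists)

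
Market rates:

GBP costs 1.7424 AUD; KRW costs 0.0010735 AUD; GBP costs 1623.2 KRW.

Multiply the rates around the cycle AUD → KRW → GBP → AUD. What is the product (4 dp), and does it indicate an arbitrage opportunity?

0.9999 (no arbitrage)

Around AUD → KRW → GBP → AUD: 1 ÷ 0.0010735 ÷ 1623.2 × 1.7424 = 0.999940
Product ≈ 1 (deviation 0.006%, within rounding noise).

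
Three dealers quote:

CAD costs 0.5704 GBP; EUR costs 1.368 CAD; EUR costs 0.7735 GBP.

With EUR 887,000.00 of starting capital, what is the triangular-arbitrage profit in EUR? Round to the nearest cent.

Profit: EUR 7,806.06

Profitable loop is EUR → CAD → GBP → EUR:
EUR 887,000.00 × 1.368 = CAD 1,213,416.00
CAD 1,213,416.00 × 0.5704 = GBP 692,132.49
GBP 692,132.49 ÷ 0.7735 = EUR 894,806.06
Profit = EUR 894,806.06 − EUR 887,000.00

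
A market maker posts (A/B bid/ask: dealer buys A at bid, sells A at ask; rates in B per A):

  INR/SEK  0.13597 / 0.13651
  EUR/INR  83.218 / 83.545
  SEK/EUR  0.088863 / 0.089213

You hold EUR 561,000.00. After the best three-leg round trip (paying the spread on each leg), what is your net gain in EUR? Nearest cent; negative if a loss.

Net profit: EUR 3,084.55

Best loop EUR → INR → SEK → EUR:
EUR 561,000.00 × 83.218 (sell EUR at bid) = INR 46,685,298.00
INR 46,685,298.00 × 0.13597 (sell INR at bid) = SEK 6,347,799.97
SEK 6,347,799.97 × 0.088863 (sell SEK at bid) = EUR 564,084.55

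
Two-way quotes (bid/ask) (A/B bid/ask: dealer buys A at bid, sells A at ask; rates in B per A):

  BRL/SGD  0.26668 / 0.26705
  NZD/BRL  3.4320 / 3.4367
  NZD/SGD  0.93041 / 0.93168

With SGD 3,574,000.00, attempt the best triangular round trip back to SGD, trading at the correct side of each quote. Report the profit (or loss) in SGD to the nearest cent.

Net profit: SGD 49,220.06

Best loop SGD → BRL → NZD → SGD:
SGD 3,574,000.00 ÷ 0.26705 (buy BRL at ask) = BRL 13,383,261.56
BRL 13,383,261.56 ÷ 3.4367 (buy NZD at ask) = NZD 3,894,218.75
NZD 3,894,218.75 × 0.93041 (sell NZD at bid) = SGD 3,623,220.06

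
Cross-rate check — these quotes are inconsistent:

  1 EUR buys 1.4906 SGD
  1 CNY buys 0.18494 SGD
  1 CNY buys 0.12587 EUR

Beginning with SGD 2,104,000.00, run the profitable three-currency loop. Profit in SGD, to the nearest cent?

Profitable loop is SGD → CNY → EUR → SGD:
SGD 2,104,000.00 ÷ 0.18494 = CNY 11,376,662.70
CNY 11,376,662.70 × 0.12587 = EUR 1,431,980.53
EUR 1,431,980.53 × 1.4906 = SGD 2,134,510.18
Profit = SGD 2,134,510.18 − SGD 2,104,000.00

Profit: SGD 30,510.18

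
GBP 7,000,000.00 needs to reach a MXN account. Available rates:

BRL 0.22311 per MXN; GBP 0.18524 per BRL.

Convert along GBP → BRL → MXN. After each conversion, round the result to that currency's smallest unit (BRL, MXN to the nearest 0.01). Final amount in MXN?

MXN 169,373,020.08

GBP 7,000,000.00 ÷ 0.18524 = BRL 37,788,814.51
BRL 37,788,814.51 ÷ 0.22311 = MXN 169,373,020.08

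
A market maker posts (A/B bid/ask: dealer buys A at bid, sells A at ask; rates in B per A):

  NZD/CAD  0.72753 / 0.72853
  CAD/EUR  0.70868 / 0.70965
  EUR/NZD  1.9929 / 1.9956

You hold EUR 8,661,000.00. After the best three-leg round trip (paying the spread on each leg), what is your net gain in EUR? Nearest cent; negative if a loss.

Best loop EUR → NZD → CAD → EUR:
EUR 8,661,000.00 × 1.9929 (sell EUR at bid) = NZD 17,260,506.90
NZD 17,260,506.90 × 0.72753 (sell NZD at bid) = CAD 12,557,536.58
CAD 12,557,536.58 × 0.70868 (sell CAD at bid) = EUR 8,899,275.03

Net profit: EUR 238,275.03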